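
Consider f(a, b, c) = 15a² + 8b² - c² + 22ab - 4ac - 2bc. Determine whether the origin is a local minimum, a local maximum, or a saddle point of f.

The Hessian at the origin is H = [[30, 22, -4], [22, 16, -2], [-4, -2, -2]].
Congruent diagonalization of H (simultaneous row and column reduction) yields pivots 30, -2/15, 4.
That gives 2 positive, 1 negative pivots.
H is indefinite, so the origin is a saddle point.

saddle point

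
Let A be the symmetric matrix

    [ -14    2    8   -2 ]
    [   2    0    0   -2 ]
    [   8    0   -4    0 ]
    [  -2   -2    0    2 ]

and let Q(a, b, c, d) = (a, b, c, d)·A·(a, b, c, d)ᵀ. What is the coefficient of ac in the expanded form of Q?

16

The coefficient of ac is A[1,3] + A[3,1] = 2·8 = 16.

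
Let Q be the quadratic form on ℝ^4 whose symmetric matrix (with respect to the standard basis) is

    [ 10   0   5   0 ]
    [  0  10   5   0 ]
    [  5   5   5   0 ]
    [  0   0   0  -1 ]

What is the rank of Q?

3

Congruent diagonalization of A (simultaneous row and column reduction) yields pivots 10, 10, 0, -1.
That gives 2 positive, 1 negative, 1 zero pivots.
The rank is the number of nonzero pivots: 3.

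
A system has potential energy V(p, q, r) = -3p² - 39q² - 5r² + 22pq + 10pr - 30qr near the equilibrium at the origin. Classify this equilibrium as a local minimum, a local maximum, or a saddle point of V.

The Hessian at the origin is H = [[-6, 22, 10], [22, -78, -30], [10, -30, -10]].
An LDLᵀ factorisation of H has diagonal entries -6, 8/3, -10.
Counting signs: 1 positive, 2 negative.
H is indefinite, so the origin is a saddle point.

saddle point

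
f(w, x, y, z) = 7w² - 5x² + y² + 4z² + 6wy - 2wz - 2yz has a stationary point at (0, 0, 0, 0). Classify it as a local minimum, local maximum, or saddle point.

saddle point

The Hessian at the origin is H = [[14, 0, 6, -2], [0, -10, 0, 0], [6, 0, 2, -2], [-2, 0, -2, 8]].
Applying the same elementary operations to the rows and columns of H produces a congruent diagonal matrix with entries 14, -10, -4/7, 10.
So there are 2 positive, 2 negative pivots.
H is indefinite, so the origin is a saddle point.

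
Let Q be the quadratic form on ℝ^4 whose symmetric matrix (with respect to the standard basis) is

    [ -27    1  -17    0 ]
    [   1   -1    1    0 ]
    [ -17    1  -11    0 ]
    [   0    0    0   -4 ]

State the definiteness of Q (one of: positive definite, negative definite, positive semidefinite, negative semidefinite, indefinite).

negative definite

Leading principal minors: Δ_1 = -27, Δ_2 = 26, Δ_3 = -4, Δ_4 = 16.
The signs alternate starting with Δ_1 < 0, so by Sylvester's criterion Q is negative definite.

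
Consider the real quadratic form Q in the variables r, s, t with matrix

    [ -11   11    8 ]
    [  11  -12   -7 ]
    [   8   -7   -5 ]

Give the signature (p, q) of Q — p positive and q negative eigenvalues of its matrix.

An LDLᵀ factorisation of A has diagonal entries -11, -1, 20/11.
That gives 1 positive, 2 negative pivots.

(1, 2)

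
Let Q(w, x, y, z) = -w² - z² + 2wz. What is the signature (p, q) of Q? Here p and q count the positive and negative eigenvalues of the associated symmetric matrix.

Write A = [[-1, 0, 0, 1], [0, 0, 0, 0], [0, 0, 0, 0], [1, 0, 0, -1]].
Symmetric row and column elimination reduces A to a congruent diagonal form with pivots -1, 0, 0, 0.
That gives 1 negative, 3 zero pivots.

(0, 1)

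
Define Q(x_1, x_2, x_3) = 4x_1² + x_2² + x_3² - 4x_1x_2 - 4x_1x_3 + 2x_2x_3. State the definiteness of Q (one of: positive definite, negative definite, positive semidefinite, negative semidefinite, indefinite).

positive semidefinite

The associated matrix is A = [[4, -2, -2], [-2, 1, 1], [-2, 1, 1]].
Symmetric row and column elimination reduces A to a congruent diagonal form with pivots 4, 0, 0.
That gives 1 positive, 2 zero pivots.
Hence Q is positive semidefinite.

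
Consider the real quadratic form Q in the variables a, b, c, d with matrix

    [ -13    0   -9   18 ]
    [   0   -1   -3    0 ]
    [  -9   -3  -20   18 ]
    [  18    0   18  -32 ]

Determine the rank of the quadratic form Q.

An LDLᵀ factorisation of A has diagonal entries -13, -1, -62/13, -20/31.
That gives 4 negative pivots.
The rank is the number of nonzero pivots: 4.

4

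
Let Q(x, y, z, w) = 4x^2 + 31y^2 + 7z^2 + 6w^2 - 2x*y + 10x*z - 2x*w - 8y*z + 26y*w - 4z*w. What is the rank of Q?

The associated matrix is A = [[4, -1, 5, -1], [-1, 31, -4, 13], [5, -4, 7, -2], [-1, 13, -2, 6]].
Symmetric row and column elimination reduces A to a congruent diagonal form with pivots 4, 123/4, 62/123, 5/31.
That gives 4 positive pivots.
The rank is the number of nonzero pivots: 4.

4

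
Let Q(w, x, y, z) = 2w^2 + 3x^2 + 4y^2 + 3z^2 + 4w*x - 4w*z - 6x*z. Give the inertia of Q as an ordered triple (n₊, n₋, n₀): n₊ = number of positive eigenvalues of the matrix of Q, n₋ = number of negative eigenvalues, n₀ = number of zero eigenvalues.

The associated matrix is A = [[2, 2, 0, -2], [2, 3, 0, -3], [0, 0, 4, 0], [-2, -3, 0, 3]].
Row-reducing A symmetrically gives the diagonal entries 2, 1, 4, 0.
Counting signs: 3 positive, 1 zero.

(3, 0, 1)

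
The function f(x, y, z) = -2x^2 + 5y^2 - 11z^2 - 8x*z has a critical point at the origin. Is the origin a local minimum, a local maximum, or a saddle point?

The Hessian at the origin is H = [[-4, 0, -8], [0, 10, 0], [-8, 0, -22]].
Applying the same elementary operations to the rows and columns of H produces a congruent diagonal matrix with entries -4, 10, -6.
That gives 1 positive, 2 negative pivots.
H is indefinite, so the origin is a saddle point.

saddle point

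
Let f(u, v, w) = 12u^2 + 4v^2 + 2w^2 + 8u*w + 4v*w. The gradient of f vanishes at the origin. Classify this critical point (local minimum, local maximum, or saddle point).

The Hessian at the origin is H = [[24, 0, 8], [0, 8, 4], [8, 4, 4]].
Applying the same elementary operations to the rows and columns of H produces a congruent diagonal matrix with entries 24, 8, -2/3.
That gives 2 positive, 1 negative pivots.
H is indefinite, so the origin is a saddle point.

saddle point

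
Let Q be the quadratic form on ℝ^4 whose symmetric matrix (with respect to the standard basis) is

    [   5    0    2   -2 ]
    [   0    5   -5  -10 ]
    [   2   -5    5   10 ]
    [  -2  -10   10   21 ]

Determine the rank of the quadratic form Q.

4

Symmetric row and column elimination reduces A to a congruent diagonal form with pivots 5, 5, -4/5, 1.
Counting signs: 3 positive, 1 negative.
The rank is the number of nonzero pivots: 4.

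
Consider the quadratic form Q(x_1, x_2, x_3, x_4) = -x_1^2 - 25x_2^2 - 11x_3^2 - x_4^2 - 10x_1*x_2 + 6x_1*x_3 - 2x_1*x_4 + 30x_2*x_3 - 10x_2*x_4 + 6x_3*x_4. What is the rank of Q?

The symmetric matrix is A = [[-1, -5, 3, -1], [-5, -25, 15, -5], [3, 15, -11, 3], [-1, -5, 3, -1]].
Applying the same elementary operations to the rows and columns of A produces a congruent diagonal matrix with entries -1, 0, -2, 0.
That gives 2 negative, 2 zero pivots.
The rank is the number of nonzero pivots: 2.

2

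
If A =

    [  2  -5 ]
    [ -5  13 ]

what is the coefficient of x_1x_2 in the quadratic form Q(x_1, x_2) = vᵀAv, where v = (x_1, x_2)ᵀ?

The coefficient of x_1x_2 is A[1,2] + A[2,1] = 2·(-5) = -10.

-10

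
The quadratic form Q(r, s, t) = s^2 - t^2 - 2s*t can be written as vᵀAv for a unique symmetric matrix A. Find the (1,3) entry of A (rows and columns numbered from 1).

0

The coefficient of r·t in Q is 0. For a symmetric A this equals A[1,3] + A[3,1] = 2·A[1,3].
So A[1,3] = 0/2 = 0.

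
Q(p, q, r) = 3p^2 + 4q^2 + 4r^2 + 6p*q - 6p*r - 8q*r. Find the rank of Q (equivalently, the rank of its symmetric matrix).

The associated matrix is A = [[3, 3, -3], [3, 4, -4], [-3, -4, 4]].
Congruent diagonalization of A (simultaneous row and column reduction) yields pivots 3, 1, 0.
That gives 2 positive, 1 zero pivots.
The rank is the number of nonzero pivots: 2.

2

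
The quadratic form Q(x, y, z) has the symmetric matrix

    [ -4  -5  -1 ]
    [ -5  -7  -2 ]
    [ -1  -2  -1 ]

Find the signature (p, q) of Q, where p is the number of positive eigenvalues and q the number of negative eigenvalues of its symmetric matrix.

(0, 2)

Symmetric row and column elimination reduces A to a congruent diagonal form with pivots -4, -3/4, 0.
So there are 2 negative, 1 zero pivots.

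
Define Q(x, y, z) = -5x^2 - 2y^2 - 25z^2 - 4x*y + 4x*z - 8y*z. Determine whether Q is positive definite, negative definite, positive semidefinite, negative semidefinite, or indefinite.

negative definite

The symmetric matrix is A = [[-5, -2, 2], [-2, -2, -4], [2, -4, -25]].
An LDLᵀ factorisation of A has diagonal entries -5, -6/5, -5.
That gives 3 negative pivots.
Hence Q is negative definite.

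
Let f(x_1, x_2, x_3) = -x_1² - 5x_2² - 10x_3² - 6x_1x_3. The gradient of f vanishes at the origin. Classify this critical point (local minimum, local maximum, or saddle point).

local maximum

The Hessian at the origin is H = [[-2, 0, -6], [0, -10, 0], [-6, 0, -20]].
Applying the same elementary operations to the rows and columns of H produces a congruent diagonal matrix with entries -2, -10, -2.
That gives 3 negative pivots.
H is negative definite, so the origin is a strict local maximum.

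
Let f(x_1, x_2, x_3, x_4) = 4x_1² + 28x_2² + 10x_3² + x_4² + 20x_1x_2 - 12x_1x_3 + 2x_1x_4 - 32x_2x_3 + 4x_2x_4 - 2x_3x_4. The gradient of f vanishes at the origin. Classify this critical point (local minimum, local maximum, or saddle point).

local minimum

The Hessian at the origin is H = [[8, 20, -12, 2], [20, 56, -32, 4], [-12, -32, 20, -2], [2, 4, -2, 2]].
Applying the same elementary operations to the rows and columns of H produces a congruent diagonal matrix with entries 8, 6, 4/3, 1.
So there are 4 positive pivots.
H is positive definite, so the origin is a strict local minimum.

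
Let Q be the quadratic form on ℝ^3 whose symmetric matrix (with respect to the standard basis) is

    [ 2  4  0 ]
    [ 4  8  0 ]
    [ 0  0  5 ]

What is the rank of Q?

Symmetric row and column elimination reduces A to a congruent diagonal form with pivots 2, 0, 5.
Counting signs: 2 positive, 1 zero.
The rank is the number of nonzero pivots: 2.

2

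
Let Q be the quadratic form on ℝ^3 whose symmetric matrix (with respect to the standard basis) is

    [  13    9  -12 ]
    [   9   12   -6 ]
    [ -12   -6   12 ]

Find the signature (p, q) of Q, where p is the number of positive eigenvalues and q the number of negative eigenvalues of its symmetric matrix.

Symmetric row and column elimination reduces A to a congruent diagonal form with pivots 13, 75/13, 0.
So there are 2 positive, 1 zero pivots.

(2, 0)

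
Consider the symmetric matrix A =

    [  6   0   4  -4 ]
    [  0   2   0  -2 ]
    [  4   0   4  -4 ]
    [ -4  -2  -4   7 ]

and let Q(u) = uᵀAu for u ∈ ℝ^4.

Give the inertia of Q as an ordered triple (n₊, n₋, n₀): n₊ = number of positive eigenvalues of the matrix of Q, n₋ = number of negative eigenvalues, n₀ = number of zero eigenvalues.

(4, 0, 0)

An LDLᵀ factorisation of A has diagonal entries 6, 2, 4/3, 1.
Counting signs: 4 positive.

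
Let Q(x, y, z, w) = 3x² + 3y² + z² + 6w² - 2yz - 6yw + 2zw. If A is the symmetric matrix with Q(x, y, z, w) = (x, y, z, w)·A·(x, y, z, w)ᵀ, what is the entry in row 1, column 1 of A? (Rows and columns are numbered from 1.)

3

The coefficient of x² in Q is 3, and that is exactly A[1,1].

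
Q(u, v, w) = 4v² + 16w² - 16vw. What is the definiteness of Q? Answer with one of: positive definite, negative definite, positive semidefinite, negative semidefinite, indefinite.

positive semidefinite

The symmetric matrix is A = [[0, 0, 0], [0, 4, -8], [0, -8, 16]].
Symmetric row and column elimination reduces A to a congruent diagonal form with pivots 0, 4, 0.
So there are 1 positive, 2 zero pivots.
Hence Q is positive semidefinite.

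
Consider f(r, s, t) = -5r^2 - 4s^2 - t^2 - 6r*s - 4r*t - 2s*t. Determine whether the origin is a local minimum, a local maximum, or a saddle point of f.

local maximum

The Hessian at the origin is H = [[-10, -6, -4], [-6, -8, -2], [-4, -2, -2]].
Symmetric row and column elimination reduces H to a congruent diagonal form with pivots -10, -22/5, -4/11.
So there are 3 negative pivots.
H is negative definite, so the origin is a strict local maximum.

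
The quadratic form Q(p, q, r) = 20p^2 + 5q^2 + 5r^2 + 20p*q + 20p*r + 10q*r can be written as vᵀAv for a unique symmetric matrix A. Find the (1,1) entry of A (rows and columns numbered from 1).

20

The coefficient of p^2 in Q is 20, and that is exactly A[1,1].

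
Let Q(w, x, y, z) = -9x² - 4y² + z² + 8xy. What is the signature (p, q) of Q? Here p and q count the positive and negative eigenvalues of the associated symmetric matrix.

(1, 2)

Write A = [[0, 0, 0, 0], [0, -9, 4, 0], [0, 4, -4, 0], [0, 0, 0, 1]].
Congruent diagonalization of A (simultaneous row and column reduction) yields pivots 0, -9, -20/9, 1.
That gives 1 positive, 2 negative, 1 zero pivots.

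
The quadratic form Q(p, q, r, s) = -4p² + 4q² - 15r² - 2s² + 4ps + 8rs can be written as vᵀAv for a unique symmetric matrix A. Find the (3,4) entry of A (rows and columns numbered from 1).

4

The coefficient of r·s in Q is 8. For a symmetric A this equals A[3,4] + A[4,3] = 2·A[3,4].
So A[3,4] = 8/2 = 4.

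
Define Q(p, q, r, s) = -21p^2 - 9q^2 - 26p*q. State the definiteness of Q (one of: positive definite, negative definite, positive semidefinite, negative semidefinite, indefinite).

The symmetric matrix is A = [[-21, -13, 0, 0], [-13, -9, 0, 0], [0, 0, 0, 0], [0, 0, 0, 0]].
Congruent diagonalization of A (simultaneous row and column reduction) yields pivots -21, -20/21, 0, 0.
So there are 2 negative, 2 zero pivots.
Hence Q is negative semidefinite.

negative semidefinite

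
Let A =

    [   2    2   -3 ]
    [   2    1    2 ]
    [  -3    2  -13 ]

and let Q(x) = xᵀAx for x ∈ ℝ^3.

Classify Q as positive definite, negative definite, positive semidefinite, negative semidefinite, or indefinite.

indefinite

Row-reducing A symmetrically gives the diagonal entries 2, -1, 15/2.
That gives 2 positive, 1 negative pivots.
Hence Q is indefinite.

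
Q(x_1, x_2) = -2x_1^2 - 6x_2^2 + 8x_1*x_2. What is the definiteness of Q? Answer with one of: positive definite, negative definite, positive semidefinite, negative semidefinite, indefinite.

indefinite

The symmetric matrix of Q is [[-2, 4], [4, -6]].
For the 2×2 matrix [[-2, 4], [4, -6]]: det = -2·-6 − (4)² = -4, trace = -8.
det < 0 so the eigenvalues have opposite signs; the form is indefinite.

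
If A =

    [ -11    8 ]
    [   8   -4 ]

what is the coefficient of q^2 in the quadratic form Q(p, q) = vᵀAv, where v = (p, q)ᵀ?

-4

The coefficient of q^2 is the diagonal entry A[2,2] = -4.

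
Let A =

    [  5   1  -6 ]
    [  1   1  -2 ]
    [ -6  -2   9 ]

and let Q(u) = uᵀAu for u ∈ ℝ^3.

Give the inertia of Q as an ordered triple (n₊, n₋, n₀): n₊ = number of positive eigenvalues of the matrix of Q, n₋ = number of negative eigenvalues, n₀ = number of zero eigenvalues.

Applying the same elementary operations to the rows and columns of A produces a congruent diagonal matrix with entries 5, 4/5, 1.
Counting signs: 3 positive.

(3, 0, 0)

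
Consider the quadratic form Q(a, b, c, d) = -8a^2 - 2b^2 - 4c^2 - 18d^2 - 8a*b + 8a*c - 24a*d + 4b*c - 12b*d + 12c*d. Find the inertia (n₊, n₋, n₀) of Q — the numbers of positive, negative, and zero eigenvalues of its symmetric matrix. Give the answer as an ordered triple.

The associated matrix is A = [[-8, -4, 4, -12], [-4, -2, 2, -6], [4, 2, -4, 6], [-12, -6, 6, -18]].
Row-reducing A symmetrically gives the diagonal entries -8, 0, -2, 0.
That gives 2 negative, 2 zero pivots.

(0, 2, 2)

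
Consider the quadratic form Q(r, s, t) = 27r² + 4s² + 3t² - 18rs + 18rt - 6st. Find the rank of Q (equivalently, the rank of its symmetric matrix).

2

Write A = [[27, -9, 9], [-9, 4, -3], [9, -3, 3]].
Symmetric row and column elimination reduces A to a congruent diagonal form with pivots 27, 1, 0.
Counting signs: 2 positive, 1 zero.
The rank is the number of nonzero pivots: 2.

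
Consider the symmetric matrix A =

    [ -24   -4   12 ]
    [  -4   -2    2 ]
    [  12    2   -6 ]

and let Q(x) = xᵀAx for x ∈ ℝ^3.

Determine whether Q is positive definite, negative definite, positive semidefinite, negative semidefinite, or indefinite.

Symmetric row and column elimination reduces A to a congruent diagonal form with pivots -24, -4/3, 0.
Counting signs: 2 negative, 1 zero.
Hence Q is negative semidefinite.

negative semidefinite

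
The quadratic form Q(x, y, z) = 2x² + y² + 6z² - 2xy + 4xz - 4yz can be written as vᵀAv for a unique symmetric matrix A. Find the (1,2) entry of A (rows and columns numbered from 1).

The coefficient of x·y in Q is -2. For a symmetric A this equals A[1,2] + A[2,1] = 2·A[1,2].
So A[1,2] = -2/2 = -1.

-1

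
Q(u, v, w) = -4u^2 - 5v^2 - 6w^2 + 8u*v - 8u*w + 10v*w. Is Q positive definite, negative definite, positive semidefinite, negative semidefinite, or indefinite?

negative definite

The symmetric matrix of Q is A = [[-4, 4, -4], [4, -5, 5], [-4, 5, -6]].
Leading principal minors: Δ_1 = -4, Δ_2 = 4, Δ_3 = -4.
The signs alternate starting with Δ_1 < 0, so by Sylvester's criterion Q is negative definite.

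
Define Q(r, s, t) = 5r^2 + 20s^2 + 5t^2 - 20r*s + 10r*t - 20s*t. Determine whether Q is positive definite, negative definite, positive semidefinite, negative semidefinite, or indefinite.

Write A = [[5, -10, 5], [-10, 20, -10], [5, -10, 5]].
Congruent diagonalization of A (simultaneous row and column reduction) yields pivots 5, 0, 0.
Counting signs: 1 positive, 2 zero.
Hence Q is positive semidefinite.

positive semidefinite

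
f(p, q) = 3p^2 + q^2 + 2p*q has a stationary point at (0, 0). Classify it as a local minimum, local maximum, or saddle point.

local minimum

The Hessian at the origin is H = [[6, 2], [2, 2]].
det H = 6·2 − (2)² = 8 > 0 and H[1,1] = 6 > 0, so H is positive definite.
Therefore the origin is a local minimum.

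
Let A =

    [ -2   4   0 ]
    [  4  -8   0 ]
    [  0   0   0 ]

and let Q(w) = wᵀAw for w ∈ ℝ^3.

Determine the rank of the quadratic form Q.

Row-reducing A symmetrically gives the diagonal entries -2, 0, 0.
So there are 1 negative, 2 zero pivots.
The rank is the number of nonzero pivots: 1.

1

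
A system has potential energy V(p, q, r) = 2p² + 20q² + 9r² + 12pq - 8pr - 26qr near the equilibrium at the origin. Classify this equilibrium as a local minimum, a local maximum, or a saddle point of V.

local minimum

The Hessian at the origin is H = [[4, 12, -8], [12, 40, -26], [-8, -26, 18]].
An LDLᵀ factorisation of H has diagonal entries 4, 4, 1.
That gives 3 positive pivots.
H is positive definite, so the origin is a strict local minimum.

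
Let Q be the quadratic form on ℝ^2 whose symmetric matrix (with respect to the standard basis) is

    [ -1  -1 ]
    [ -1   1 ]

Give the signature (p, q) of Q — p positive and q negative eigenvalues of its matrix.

Congruent diagonalization of A (simultaneous row and column reduction) yields pivots -1, 2.
Counting signs: 1 positive, 1 negative.

(1, 1)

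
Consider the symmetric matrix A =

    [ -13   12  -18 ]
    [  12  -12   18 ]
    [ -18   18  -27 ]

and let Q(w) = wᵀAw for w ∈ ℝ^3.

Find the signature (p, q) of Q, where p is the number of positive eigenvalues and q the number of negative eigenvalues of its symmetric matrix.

Applying the same elementary operations to the rows and columns of A produces a congruent diagonal matrix with entries -13, -12/13, 0.
So there are 2 negative, 1 zero pivots.

(0, 2)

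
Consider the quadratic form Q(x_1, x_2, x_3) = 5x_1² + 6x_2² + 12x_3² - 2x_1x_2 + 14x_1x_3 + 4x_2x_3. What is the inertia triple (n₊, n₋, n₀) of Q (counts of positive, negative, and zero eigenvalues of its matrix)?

The symmetric matrix is A = [[5, -1, 7], [-1, 6, 2], [7, 2, 12]].
Symmetric row and column elimination reduces A to a congruent diagonal form with pivots 5, 29/5, 6/29.
So there are 3 positive pivots.

(3, 0, 0)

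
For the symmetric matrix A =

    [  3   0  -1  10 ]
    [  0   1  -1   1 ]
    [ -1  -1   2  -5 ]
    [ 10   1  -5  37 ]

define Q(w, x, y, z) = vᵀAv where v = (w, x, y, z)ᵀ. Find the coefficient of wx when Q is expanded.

The coefficient of wx is A[1,2] + A[2,1] = 2·0 = 0.

0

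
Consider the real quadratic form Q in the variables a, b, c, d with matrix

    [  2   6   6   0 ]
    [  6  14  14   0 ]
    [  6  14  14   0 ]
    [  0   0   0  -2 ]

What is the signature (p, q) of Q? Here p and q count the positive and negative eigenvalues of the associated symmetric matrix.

Congruent diagonalization of A (simultaneous row and column reduction) yields pivots 2, -4, 0, -2.
Counting signs: 1 positive, 2 negative, 1 zero.

(1, 2)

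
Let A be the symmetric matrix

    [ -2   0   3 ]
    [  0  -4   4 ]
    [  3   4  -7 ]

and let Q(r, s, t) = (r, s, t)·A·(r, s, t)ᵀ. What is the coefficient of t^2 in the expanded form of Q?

The coefficient of t^2 is the diagonal entry A[3,3] = -7.

-7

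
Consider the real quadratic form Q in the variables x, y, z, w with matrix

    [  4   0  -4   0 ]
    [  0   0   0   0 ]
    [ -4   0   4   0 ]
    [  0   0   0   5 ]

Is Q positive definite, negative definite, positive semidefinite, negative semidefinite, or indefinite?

Congruent diagonalization of A (simultaneous row and column reduction) yields pivots 4, 0, 0, 5.
That gives 2 positive, 2 zero pivots.
Hence Q is positive semidefinite.

positive semidefinite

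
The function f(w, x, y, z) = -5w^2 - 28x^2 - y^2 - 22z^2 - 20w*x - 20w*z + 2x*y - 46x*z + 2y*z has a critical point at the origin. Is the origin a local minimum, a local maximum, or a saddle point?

local maximum

The Hessian at the origin is H = [[-10, -20, 0, -20], [-20, -56, 2, -46], [0, 2, -2, 2], [-20, -46, 2, -44]].
Congruent diagonalization of H (simultaneous row and column reduction) yields pivots -10, -16, -7/4, -6/7.
That gives 4 negative pivots.
H is negative definite, so the origin is a strict local maximum.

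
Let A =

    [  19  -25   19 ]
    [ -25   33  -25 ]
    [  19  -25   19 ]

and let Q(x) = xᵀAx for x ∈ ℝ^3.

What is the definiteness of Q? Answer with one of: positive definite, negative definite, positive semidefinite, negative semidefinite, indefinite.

positive semidefinite

Row-reducing A symmetrically gives the diagonal entries 19, 2/19, 0.
So there are 2 positive, 1 zero pivots.
Hence Q is positive semidefinite.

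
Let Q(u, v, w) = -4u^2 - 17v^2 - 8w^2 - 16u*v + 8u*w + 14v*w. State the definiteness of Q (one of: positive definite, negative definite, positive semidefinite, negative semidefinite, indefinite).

negative definite

The symmetric matrix of Q is A = [[-4, -8, 4], [-8, -17, 7], [4, 7, -8]].
Leading principal minors: Δ_1 = -4, Δ_2 = 4, Δ_3 = -12.
The signs alternate starting with Δ_1 < 0, so by Sylvester's criterion Q is negative definite.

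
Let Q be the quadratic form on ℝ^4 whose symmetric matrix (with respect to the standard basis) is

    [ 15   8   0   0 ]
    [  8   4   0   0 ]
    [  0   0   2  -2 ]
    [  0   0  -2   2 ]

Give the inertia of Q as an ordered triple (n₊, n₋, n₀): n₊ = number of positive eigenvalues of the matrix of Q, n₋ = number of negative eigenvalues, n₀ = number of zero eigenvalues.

Congruent diagonalization of A (simultaneous row and column reduction) yields pivots 15, -4/15, 2, 0.
That gives 2 positive, 1 negative, 1 zero pivots.

(2, 1, 1)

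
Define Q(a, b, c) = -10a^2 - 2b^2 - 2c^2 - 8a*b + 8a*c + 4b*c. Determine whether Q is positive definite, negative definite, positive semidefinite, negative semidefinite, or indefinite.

negative semidefinite

The symmetric matrix is A = [[-10, -4, 4], [-4, -2, 2], [4, 2, -2]].
Row-reducing A symmetrically gives the diagonal entries -10, -2/5, 0.
That gives 2 negative, 1 zero pivots.
Hence Q is negative semidefinite.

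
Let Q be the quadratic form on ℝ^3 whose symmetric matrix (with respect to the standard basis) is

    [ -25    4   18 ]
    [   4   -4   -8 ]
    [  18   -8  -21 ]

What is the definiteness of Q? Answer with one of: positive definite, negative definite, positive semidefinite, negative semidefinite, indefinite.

Leading principal minors: Δ_1 = -25, Δ_2 = 84, Δ_3 = -20.
The signs alternate starting with Δ_1 < 0, so by Sylvester's criterion Q is negative definite.

negative definite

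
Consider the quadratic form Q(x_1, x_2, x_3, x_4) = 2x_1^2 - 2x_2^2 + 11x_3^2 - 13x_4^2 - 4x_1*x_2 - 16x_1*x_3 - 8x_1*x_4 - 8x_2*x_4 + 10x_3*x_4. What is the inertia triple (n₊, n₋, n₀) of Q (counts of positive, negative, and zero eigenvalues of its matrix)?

The associated matrix is A = [[2, -2, -8, -4], [-2, -2, 0, -4], [-8, 0, 11, 5], [-4, -4, 5, -13]].
Symmetric row and column elimination reduces A to a congruent diagonal form with pivots 2, -4, -5, 0.
So there are 1 positive, 2 negative, 1 zero pivots.

(1, 2, 1)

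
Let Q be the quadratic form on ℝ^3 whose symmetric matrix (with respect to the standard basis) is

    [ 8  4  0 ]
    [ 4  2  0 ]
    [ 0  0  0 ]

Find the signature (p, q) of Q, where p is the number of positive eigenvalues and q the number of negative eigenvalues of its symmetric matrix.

Row-reducing A symmetrically gives the diagonal entries 8, 0, 0.
That gives 1 positive, 2 zero pivots.

(1, 0)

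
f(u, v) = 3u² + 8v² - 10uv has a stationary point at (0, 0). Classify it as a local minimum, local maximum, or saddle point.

saddle point

The Hessian at the origin is H = [[6, -10], [-10, 16]].
det H = 6·16 − (-10)² = -4 < 0, so H is indefinite.
Therefore the origin is a saddle point.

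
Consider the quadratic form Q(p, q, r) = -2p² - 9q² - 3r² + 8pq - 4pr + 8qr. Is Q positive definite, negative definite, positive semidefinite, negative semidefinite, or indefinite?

The symmetric matrix of Q is A = [[-2, 4, -2], [4, -9, 4], [-2, 4, -3]].
Leading principal minors: Δ_1 = -2, Δ_2 = 2, Δ_3 = -2.
The signs alternate starting with Δ_1 < 0, so by Sylvester's criterion Q is negative definite.

negative definite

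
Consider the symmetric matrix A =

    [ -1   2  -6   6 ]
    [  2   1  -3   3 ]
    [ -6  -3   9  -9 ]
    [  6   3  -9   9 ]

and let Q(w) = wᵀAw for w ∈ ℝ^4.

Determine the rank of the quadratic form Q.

2

Applying the same elementary operations to the rows and columns of A produces a congruent diagonal matrix with entries -1, 5, 0, 0.
That gives 1 positive, 1 negative, 2 zero pivots.
The rank is the number of nonzero pivots: 2.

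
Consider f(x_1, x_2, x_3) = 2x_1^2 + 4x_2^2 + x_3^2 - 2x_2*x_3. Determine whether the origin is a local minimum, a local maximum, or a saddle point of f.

local minimum

The Hessian at the origin is H = [[4, 0, 0], [0, 8, -2], [0, -2, 2]].
Congruent diagonalization of H (simultaneous row and column reduction) yields pivots 4, 8, 3/2.
So there are 3 positive pivots.
H is positive definite, so the origin is a strict local minimum.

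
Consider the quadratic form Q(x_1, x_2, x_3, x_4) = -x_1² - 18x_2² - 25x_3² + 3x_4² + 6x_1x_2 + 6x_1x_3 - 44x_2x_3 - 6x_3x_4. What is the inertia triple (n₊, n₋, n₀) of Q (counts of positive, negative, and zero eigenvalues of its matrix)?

The associated matrix is A = [[-1, 3, 3, 0], [3, -18, -22, 0], [3, -22, -25, -3], [0, 0, -3, 3]].
Applying the same elementary operations to the rows and columns of A produces a congruent diagonal matrix with entries -1, -9, 25/9, -6/25.
So there are 1 positive, 3 negative pivots.

(1, 3, 0)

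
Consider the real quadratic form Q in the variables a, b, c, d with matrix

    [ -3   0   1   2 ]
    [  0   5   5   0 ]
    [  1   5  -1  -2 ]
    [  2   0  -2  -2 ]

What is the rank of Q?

Congruent diagonalization of A (simultaneous row and column reduction) yields pivots -3, 5, -17/3, -6/17.
Counting signs: 1 positive, 3 negative.
The rank is the number of nonzero pivots: 4.

4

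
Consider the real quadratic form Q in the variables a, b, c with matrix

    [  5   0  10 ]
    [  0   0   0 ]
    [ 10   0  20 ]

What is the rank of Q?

1

Row-reducing A symmetrically gives the diagonal entries 5, 0, 0.
Counting signs: 1 positive, 2 zero.
The rank is the number of nonzero pivots: 1.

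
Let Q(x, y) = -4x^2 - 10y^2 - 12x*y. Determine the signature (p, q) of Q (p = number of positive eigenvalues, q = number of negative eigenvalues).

The symmetric matrix is A = [[-4, -6], [-6, -10]].
Congruent diagonalization of A (simultaneous row and column reduction) yields pivots -4, -1.
That gives 2 negative pivots.

(0, 2)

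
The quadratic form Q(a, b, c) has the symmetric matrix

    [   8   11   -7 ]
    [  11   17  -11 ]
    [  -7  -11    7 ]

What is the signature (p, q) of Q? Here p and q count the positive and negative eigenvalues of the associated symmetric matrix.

An LDLᵀ factorisation of A has diagonal entries 8, 15/8, -2/15.
So there are 2 positive, 1 negative pivots.

(2, 1)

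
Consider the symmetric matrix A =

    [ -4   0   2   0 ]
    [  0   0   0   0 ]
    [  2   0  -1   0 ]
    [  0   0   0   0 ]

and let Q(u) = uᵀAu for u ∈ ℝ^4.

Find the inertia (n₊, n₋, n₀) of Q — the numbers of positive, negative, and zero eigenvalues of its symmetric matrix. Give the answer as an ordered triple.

Symmetric row and column elimination reduces A to a congruent diagonal form with pivots -4, 0, 0, 0.
That gives 1 negative, 3 zero pivots.

(0, 1, 3)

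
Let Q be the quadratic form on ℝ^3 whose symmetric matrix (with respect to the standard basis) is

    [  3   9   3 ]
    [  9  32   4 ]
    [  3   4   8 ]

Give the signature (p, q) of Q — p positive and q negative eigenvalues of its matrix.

(2, 0)

Row-reducing A symmetrically gives the diagonal entries 3, 5, 0.
Counting signs: 2 positive, 1 zero.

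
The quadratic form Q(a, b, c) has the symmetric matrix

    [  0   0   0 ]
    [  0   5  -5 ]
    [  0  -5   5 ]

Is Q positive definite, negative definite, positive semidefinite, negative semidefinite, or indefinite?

positive semidefinite

Congruent diagonalization of A (simultaneous row and column reduction) yields pivots 0, 5, 0.
That gives 1 positive, 2 zero pivots.
Hence Q is positive semidefinite.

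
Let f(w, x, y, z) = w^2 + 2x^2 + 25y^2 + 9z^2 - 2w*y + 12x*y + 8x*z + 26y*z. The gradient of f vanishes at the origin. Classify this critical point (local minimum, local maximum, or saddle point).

local minimum

The Hessian at the origin is H = [[2, 0, -2, 0], [0, 4, 12, 8], [-2, 12, 50, 26], [0, 8, 26, 18]].
An LDLᵀ factorisation of H has diagonal entries 2, 4, 12, 5/3.
So there are 4 positive pivots.
H is positive definite, so the origin is a strict local minimum.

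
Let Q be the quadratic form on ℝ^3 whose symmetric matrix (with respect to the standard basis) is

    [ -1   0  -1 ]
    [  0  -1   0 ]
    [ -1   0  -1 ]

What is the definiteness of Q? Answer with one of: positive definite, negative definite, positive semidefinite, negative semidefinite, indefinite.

Applying the same elementary operations to the rows and columns of A produces a congruent diagonal matrix with entries -1, -1, 0.
That gives 2 negative, 1 zero pivots.
Hence Q is negative semidefinite.

negative semidefinite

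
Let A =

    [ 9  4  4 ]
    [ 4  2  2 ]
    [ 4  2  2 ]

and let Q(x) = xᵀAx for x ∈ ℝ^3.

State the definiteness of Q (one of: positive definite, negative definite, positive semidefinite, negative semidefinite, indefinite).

Applying the same elementary operations to the rows and columns of A produces a congruent diagonal matrix with entries 9, 2/9, 0.
Counting signs: 2 positive, 1 zero.
Hence Q is positive semidefinite.

positive semidefinite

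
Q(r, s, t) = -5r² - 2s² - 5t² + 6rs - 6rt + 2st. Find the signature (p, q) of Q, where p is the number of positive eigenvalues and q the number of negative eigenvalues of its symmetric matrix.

Write A = [[-5, 3, -3], [3, -2, 1], [-3, 1, -5]].
Congruent diagonalization of A (simultaneous row and column reduction) yields pivots -5, -1/5, 0.
So there are 2 negative, 1 zero pivots.

(0, 2)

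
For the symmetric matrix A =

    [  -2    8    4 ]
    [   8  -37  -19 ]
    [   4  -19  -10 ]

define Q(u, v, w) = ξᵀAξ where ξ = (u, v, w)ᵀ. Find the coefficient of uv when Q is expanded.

The coefficient of uv is A[1,2] + A[2,1] = 2·8 = 16.

16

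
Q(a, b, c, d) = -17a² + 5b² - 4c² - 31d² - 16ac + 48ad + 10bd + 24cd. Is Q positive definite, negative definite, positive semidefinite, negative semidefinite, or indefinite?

indefinite

The symmetric matrix is A = [[-17, 0, -8, 24], [0, 5, 0, 5], [-8, 0, -4, 12], [24, 5, 12, -31]].
Congruent diagonalization of A (simultaneous row and column reduction) yields pivots -17, 5, -4/17, 0.
So there are 1 positive, 2 negative, 1 zero pivots.
Hence Q is indefinite.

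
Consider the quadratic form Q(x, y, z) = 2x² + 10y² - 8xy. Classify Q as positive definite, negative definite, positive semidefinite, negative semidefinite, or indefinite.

Write A = [[2, -4, 0], [-4, 10, 0], [0, 0, 0]].
Row-reducing A symmetrically gives the diagonal entries 2, 2, 0.
That gives 2 positive, 1 zero pivots.
Hence Q is positive semidefinite.

positive semidefinite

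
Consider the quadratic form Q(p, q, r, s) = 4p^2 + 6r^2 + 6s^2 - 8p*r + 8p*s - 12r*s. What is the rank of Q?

Write A = [[4, 0, -4, 4], [0, 0, 0, 0], [-4, 0, 6, -6], [4, 0, -6, 6]].
Symmetric row and column elimination reduces A to a congruent diagonal form with pivots 4, 0, 2, 0.
So there are 2 positive, 2 zero pivots.
The rank is the number of nonzero pivots: 2.

2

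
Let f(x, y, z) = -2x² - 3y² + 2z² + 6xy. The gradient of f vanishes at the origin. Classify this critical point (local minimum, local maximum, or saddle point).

The Hessian at the origin is H = [[-4, 6, 0], [6, -6, 0], [0, 0, 4]].
Row-reducing H symmetrically gives the diagonal entries -4, 3, 4.
That gives 2 positive, 1 negative pivots.
H is indefinite, so the origin is a saddle point.

saddle point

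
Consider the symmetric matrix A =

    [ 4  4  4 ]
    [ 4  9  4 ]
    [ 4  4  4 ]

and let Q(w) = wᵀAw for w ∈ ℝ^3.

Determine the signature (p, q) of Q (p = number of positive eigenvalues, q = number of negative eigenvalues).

Congruent diagonalization of A (simultaneous row and column reduction) yields pivots 4, 5, 0.
So there are 2 positive, 1 zero pivots.

(2, 0)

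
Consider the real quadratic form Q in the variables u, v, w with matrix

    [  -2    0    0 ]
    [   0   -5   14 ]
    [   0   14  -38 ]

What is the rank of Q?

An LDLᵀ factorisation of A has diagonal entries -2, -5, 6/5.
Counting signs: 1 positive, 2 negative.
The rank is the number of nonzero pivots: 3.

3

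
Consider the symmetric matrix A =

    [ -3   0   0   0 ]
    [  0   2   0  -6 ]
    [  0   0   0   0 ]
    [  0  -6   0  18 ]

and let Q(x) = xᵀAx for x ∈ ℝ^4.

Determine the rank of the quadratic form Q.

2

Congruent diagonalization of A (simultaneous row and column reduction) yields pivots -3, 2, 0, 0.
That gives 1 positive, 1 negative, 2 zero pivots.
The rank is the number of nonzero pivots: 2.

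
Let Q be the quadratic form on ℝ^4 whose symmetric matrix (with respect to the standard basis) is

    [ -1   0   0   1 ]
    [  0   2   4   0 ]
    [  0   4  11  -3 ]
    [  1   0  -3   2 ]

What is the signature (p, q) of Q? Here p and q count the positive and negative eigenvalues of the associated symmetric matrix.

Symmetric row and column elimination reduces A to a congruent diagonal form with pivots -1, 2, 3, 0.
Counting signs: 2 positive, 1 negative, 1 zero.

(2, 1)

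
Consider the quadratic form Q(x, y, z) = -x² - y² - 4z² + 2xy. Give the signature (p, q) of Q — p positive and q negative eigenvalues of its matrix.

(0, 2)

The associated matrix is A = [[-1, 1, 0], [1, -1, 0], [0, 0, -4]].
Row-reducing A symmetrically gives the diagonal entries -1, 0, -4.
That gives 2 negative, 1 zero pivots.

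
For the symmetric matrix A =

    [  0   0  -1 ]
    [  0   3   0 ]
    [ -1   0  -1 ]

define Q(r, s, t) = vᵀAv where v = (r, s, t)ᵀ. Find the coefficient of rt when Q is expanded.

-2

The coefficient of rt is A[1,3] + A[3,1] = 2·(-1) = -2.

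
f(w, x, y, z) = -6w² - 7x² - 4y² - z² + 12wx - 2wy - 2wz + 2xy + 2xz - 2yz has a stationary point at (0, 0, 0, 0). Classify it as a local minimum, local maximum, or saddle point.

The Hessian at the origin is H = [[-12, 12, -2, -2], [12, -14, 2, 2], [-2, 2, -8, -2], [-2, 2, -2, -2]].
Symmetric row and column elimination reduces H to a congruent diagonal form with pivots -12, -2, -23/3, -30/23.
Counting signs: 4 negative.
H is negative definite, so the origin is a strict local maximum.

local maximum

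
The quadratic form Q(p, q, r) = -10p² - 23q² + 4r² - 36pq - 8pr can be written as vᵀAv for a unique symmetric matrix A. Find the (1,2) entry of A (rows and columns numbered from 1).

-18

The coefficient of p·q in Q is -36. For a symmetric A this equals A[1,2] + A[2,1] = 2·A[1,2].
So A[1,2] = -36/2 = -18.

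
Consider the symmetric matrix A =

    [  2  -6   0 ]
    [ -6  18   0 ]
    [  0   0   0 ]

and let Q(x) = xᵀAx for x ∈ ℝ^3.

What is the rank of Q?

Applying the same elementary operations to the rows and columns of A produces a congruent diagonal matrix with entries 2, 0, 0.
That gives 1 positive, 2 zero pivots.
The rank is the number of nonzero pivots: 1.

1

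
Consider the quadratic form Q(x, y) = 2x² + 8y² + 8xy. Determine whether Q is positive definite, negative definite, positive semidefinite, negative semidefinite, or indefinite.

The symmetric matrix of Q is [[2, 4], [4, 8]].
For the 2×2 matrix [[2, 4], [4, 8]]: det = 2·8 − (4)² = 0, trace = 10.
det = 0 so one eigenvalue is zero; the form is semidefinite with the sign of the trace.

positive semidefinite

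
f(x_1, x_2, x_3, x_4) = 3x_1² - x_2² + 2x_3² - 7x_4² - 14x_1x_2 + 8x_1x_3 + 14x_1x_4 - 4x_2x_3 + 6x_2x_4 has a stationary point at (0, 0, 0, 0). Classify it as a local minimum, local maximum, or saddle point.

The Hessian at the origin is H = [[6, -14, 8, 14], [-14, -2, -4, 6], [8, -4, 4, 0], [14, 6, 0, -14]].
Symmetric row and column elimination reduces H to a congruent diagonal form with pivots 6, -104/3, -6/13, 8.
So there are 2 positive, 2 negative pivots.
H is indefinite, so the origin is a saddle point.

saddle point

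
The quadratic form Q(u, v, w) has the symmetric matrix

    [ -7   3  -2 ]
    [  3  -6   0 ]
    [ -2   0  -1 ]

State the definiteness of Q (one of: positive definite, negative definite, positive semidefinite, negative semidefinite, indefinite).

negative definite

Leading principal minors: Δ_1 = -7, Δ_2 = 33, Δ_3 = -9.
The signs alternate starting with Δ_1 < 0, so by Sylvester's criterion Q is negative definite.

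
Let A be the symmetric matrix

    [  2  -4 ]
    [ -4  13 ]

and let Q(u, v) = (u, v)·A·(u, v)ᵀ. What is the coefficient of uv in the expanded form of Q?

The coefficient of uv is A[1,2] + A[2,1] = 2·(-4) = -8.

-8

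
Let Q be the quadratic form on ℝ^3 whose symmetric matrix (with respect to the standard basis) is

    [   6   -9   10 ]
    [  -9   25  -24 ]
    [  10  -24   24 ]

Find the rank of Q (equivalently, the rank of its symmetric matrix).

3

Symmetric row and column elimination reduces A to a congruent diagonal form with pivots 6, 23/2, 20/69.
That gives 3 positive pivots.
The rank is the number of nonzero pivots: 3.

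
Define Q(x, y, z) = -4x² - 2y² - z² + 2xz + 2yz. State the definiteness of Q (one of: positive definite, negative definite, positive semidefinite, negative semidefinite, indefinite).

negative definite

The symmetric matrix of Q is A = [[-4, 0, 1], [0, -2, 1], [1, 1, -1]].
Leading principal minors: Δ_1 = -4, Δ_2 = 8, Δ_3 = -2.
The signs alternate starting with Δ_1 < 0, so by Sylvester's criterion Q is negative definite.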